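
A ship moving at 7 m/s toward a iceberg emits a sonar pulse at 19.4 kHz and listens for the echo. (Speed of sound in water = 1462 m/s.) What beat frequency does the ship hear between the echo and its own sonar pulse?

The iceberg receives the sound from a moving source: f₁ = f₀ · v/(v − v_e) = 19.4 × 1462/1455 ≈ 19.4933 kHz.
On the return leg the ship is a moving observer: f₂ = f₁ · (v + v_e)/v = 19.4933 × 1469/1462 ≈ 19.5867 kHz.
Beat against the emitted tone (with f₀ = 19400 Hz): |f₂ − f₀| = 2v_e·f₀/(v − v_e) = 2 × 7 × 19400/1455 ≈ 187 Hz.

187 Hz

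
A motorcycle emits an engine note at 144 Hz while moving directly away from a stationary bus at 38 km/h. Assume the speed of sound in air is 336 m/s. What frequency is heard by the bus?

140 Hz

38 km/h = 10.56 m/s.
Moving source, stationary observer: f' = f · v/(v + v_s) since the source is receding.
f' = 144 × 336/(336 + 10.56) = 144 × 336/346.6 ≈ 140 Hz.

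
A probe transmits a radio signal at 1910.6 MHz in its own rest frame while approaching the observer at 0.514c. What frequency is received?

Relativistic Doppler for frequency: f' = f₀ · √((1 + β)/(1 − β)).
f' = 1910.6 × √(1.5140/0.4860) = 1910.6 × 1.76500 ≈ 3372.2 MHz.

3372.2 MHz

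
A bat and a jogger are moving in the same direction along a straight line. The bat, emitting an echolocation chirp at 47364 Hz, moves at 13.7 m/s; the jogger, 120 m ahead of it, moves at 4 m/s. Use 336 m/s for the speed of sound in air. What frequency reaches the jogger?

48789 Hz

The jogger is ahead, so the bat is moving toward it while the jogger is moving away from the bat.
With source approaching and observer receding, f' = f · (v − v_o)/(v − v_s).
f' = 47364 × (336 − 4)/(336 − 13.7) = 47364 × 332/322.3 ≈ 48789 Hz.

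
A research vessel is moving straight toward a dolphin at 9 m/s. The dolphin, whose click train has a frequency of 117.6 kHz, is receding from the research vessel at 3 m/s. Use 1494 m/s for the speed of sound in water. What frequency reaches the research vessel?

118.1 kHz

Both move, so f' = f · (v + v_o)/(v + v_s).
f' = 117.6 × (1494 + 9)/(1494 + 3) = 117.6 × 1503/1497 ≈ 118.1 kHz.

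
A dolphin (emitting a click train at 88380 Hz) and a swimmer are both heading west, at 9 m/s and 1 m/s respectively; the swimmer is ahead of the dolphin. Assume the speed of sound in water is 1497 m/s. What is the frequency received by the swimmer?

88855 Hz

The swimmer is ahead, so the dolphin is moving toward it while the swimmer is moving away from the dolphin.
Both move, so f' = f · (v − v_o)/(v − v_s).
f' = 88380 × (1497 − 1)/(1497 − 9) = 88380 × 1496/1488 ≈ 88855 Hz.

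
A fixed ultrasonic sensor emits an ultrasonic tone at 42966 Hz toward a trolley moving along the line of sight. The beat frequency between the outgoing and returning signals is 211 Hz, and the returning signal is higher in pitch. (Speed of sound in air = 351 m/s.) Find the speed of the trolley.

Double Doppler shift off a moving reflector: f₂ = f₀ · (v + u)/(v − u) (u > 0 toward emitter).
Returning signal is higher, so f₂ = f₀ + Δf = 42966 + 211 = 43177 Hz.
Rearranging, u = v · (f₂ − f₀)/(f₂ + f₀) = 351 × 211/86143 ≈ 0.86 m/s.
So the trolley is moving at 0.86 m/s toward the emitter.

0.86 m/s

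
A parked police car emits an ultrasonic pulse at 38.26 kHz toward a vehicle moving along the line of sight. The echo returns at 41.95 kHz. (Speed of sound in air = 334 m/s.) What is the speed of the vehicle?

Double Doppler shift off a moving reflector: f₂ = f₀ · (v + u)/(v − u) (u > 0 toward emitter).
Rearranging, u = v · (f₂ − f₀)/(f₂ + f₀) = 334 × 3.69/80.21 ≈ 15.4 m/s.
So the vehicle is moving at 15.4 m/s toward the emitter.

15.4 m/s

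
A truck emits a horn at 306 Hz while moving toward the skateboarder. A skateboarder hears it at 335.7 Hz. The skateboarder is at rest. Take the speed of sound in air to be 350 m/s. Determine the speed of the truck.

f' = f · v/(v − v_s) ⇒ v_s = v · |1 − f/f'|.
v_s = 350 × |1 − 306/335.7| = 350 × 0.08847 ≈ 31 m/s.

31 m/s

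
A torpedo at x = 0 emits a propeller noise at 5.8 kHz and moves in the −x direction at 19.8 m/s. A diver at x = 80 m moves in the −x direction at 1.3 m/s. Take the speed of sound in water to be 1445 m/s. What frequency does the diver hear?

5.73 kHz

The observer lies on the +x side, so the source is heading away from the observer and the observer is heading toward the source.
General Doppler shift: f' = f · (v + v_o)/(v + v_s).
f' = 5.8 × (1445 + 1.3)/(1445 + 19.8) = 5.8 × 1446.3/1464.8 ≈ 5.73 kHz.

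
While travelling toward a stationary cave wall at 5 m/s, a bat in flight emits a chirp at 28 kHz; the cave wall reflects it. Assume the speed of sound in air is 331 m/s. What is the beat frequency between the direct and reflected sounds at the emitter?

859 Hz

The cave wall receives the sound from a moving source: f₁ = f₀ · v/(v − v_e) = 28 × 331/326 ≈ 28.429 kHz.
On the return leg the bat in flight is a moving observer: f₂ = f₁ · (v + v_e)/v = 28.429 × 336/331 ≈ 28.859 kHz.
Beat against the emitted tone (with f₀ = 28000 Hz): |f₂ − f₀| = 2v_e·f₀/(v − v_e) = 2 × 5 × 28000/326 ≈ 859 Hz.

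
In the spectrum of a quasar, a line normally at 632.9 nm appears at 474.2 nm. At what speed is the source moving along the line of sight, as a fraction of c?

λ'/λ₀ = 0.7492 < 1 (blueshift), so the source is approaching.
λ'/λ₀ = √((1 − β)/(1 + β)) for an approaching source ⇒ β = (1 − r²)/(1 + r²) with r = λ'/λ₀.
β = (1 − 0.5614)/(1 + 0.5614) ≈ 0.281.

0.281c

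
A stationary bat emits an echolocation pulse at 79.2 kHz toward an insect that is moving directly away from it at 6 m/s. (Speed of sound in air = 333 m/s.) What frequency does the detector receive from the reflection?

76.4 kHz

The insect first receives the wave as a moving observer: f₁ = f₀ · (v − u)/v = 79.2 × (333 − 6)/333 ≈ 77.8 kHz.
The reflection then acts as a moving source: f₂ = f₁ · v/(v + u) ≈ 76.4 kHz.
Equivalently f₂ = f₀ · (v − u)/(v + u).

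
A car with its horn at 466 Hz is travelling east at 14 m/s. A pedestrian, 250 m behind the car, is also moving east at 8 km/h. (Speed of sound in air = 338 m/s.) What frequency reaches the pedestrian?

450 Hz

8 km/h = 2.222 m/s.
The pedestrian is behind, so the car is moving away from it while the pedestrian is moving toward the car.
Both move, so f' = f · (v + v_o)/(v + v_s).
f' = 466 × (338 + 2.222)/(338 + 14) = 466 × 340.22/352 ≈ 450 Hz.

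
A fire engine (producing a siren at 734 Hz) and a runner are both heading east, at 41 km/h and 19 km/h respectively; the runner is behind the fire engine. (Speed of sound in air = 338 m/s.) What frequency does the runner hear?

721 Hz

41 km/h = 11.39 m/s; 19 km/h = 5.278 m/s.
The runner is behind, so the fire engine is moving away from it while the runner is moving toward the fire engine.
With source receding and observer approaching, f' = f · (v + v_o)/(v + v_s).
f' = 734 × (338 + 5.278)/(338 + 11.39) = 734 × 343.28/349.39 ≈ 721 Hz.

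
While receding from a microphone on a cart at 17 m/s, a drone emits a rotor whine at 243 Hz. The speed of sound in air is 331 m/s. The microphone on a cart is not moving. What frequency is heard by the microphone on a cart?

Moving source, stationary observer: f' = f · v/(v + v_s) since the source is receding.
f' = 243 × 331/(331 + 17) = 243 × 331/348 ≈ 231 Hz.

231 Hz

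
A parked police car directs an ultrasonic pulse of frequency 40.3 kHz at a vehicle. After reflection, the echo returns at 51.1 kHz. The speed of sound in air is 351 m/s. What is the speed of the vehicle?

41 m/s

Double Doppler shift off a moving reflector: f₂ = f₀ · (v + u)/(v − u) (u > 0 toward emitter).
Rearranging, u = v · (f₂ − f₀)/(f₂ + f₀) = 351 × 10.8/91.4 ≈ 41 m/s.
So the vehicle is moving at 41 m/s toward the emitter.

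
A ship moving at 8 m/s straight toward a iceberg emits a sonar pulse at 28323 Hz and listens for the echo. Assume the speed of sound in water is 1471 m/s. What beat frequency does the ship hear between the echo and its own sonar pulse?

The iceberg receives the sound from a moving source: f₁ = f₀ · v/(v − v_e) = 28323 × 1471/1463 ≈ 28478 Hz.
On the return leg the ship is a moving observer: f₂ = f₁ · (v + v_e)/v = 28478 × 1479/1471 ≈ 28633 Hz.
Beat against the emitted tone: |f₂ − f₀| = 2v_e·f₀/(v − v_e) = 2 × 8 × 28323/1463 ≈ 310 Hz.

310 Hz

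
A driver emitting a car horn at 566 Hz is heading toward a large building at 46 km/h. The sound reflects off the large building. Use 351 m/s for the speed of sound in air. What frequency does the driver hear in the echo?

609 Hz

46 km/h = 12.78 m/s.
The large building receives the sound from a moving source: f₁ = f₀ · v/(v − v_e) = 566 × 351/338.22 ≈ 587 Hz.
On the return leg the driver is a moving observer: f₂ = f₁ · (v + v_e)/v = 587 × 363.78/351 ≈ 609 Hz.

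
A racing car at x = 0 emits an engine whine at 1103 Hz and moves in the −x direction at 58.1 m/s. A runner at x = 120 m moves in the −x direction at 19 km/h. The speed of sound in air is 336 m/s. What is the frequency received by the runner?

19 km/h = 5.278 m/s.
The observer lies on the +x side, so the source is heading away from the observer and the observer is heading toward the source.
With source receding and observer approaching, f' = f · (v + v_o)/(v + v_s).
f' = 1103 × (336 + 5.278)/(336 + 58.1) = 1103 × 341.28/394.1 ≈ 955 Hz.

955 Hz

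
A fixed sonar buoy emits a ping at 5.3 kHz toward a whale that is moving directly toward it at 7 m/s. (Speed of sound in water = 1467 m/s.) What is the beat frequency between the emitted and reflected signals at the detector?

The whale first receives the wave as a moving observer: f₁ = f₀ · (v + u)/v = 5.3 × (1467 + 7)/1467 ≈ 5.3253 kHz.
On reflection it acts as a source moving toward the stationary detector: f₂ = f₁ · v/(v − u) = 5.3253 × 1467/1460 ≈ 5.3508 kHz.
Beat frequency (with f₀ = 5300 Hz): |f₂ − f₀| = 2u·f₀/(v − u) = 2 × 7 × 5300/1460 ≈ 50.8 Hz.

50.8 Hz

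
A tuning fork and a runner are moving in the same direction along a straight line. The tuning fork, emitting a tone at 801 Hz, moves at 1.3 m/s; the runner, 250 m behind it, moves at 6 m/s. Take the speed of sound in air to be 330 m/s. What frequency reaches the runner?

The runner is behind, so the tuning fork is moving away from it while the runner is moving toward the tuning fork.
With source receding and observer approaching, f' = f · (v + v_o)/(v + v_s).
f' = 801 × (330 + 6)/(330 + 1.3) = 801 × 336/331.3 ≈ 812 Hz.

812 Hz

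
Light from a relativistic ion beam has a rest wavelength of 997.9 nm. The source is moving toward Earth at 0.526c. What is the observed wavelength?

Relativistic Doppler for wavelength: λ' = λ₀ · √((1 − β)/(1 + β)).
λ' = 997.9 × √(0.4740/1.5260) = 997.9 × 0.55733 ≈ 556.2 nm.

556.2 nm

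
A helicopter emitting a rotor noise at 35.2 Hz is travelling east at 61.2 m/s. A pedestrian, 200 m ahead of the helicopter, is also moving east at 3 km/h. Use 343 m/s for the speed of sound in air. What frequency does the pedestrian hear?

42.7 Hz

3 km/h = 0.8333 m/s.
The pedestrian is ahead, so the helicopter is moving toward it while the pedestrian is moving away from the helicopter.
With source approaching and observer receding, f' = f · (v − v_o)/(v − v_s).
f' = 35.2 × (343 − 0.8333)/(343 − 61.2) = 35.2 × 342.17/281.8 ≈ 42.7 Hz.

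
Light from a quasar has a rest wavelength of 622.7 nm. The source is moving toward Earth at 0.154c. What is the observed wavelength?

Relativistic Doppler for wavelength: λ' = λ₀ · √((1 − β)/(1 + β)).
λ' = 622.7 × √(0.8460/1.1540) = 622.7 × 0.85621 ≈ 533.2 nm.

533.2 nm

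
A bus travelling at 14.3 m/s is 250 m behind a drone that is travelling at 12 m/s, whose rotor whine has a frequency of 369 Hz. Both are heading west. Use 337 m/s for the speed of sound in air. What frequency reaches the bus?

The bus is behind, so the drone is moving away from it while the bus is moving toward the drone.
Both move, so f' = f · (v + v_o)/(v + v_s).
f' = 369 × (337 + 14.3)/(337 + 12) = 369 × 351.3/349 ≈ 371 Hz.

371 Hz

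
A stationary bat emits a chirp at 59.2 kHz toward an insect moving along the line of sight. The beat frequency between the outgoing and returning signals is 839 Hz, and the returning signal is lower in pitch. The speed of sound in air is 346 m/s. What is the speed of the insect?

Double Doppler shift off a moving reflector: f₂ = f₀ · (v + u)/(v − u) (u > 0 toward emitter).
Returning signal is lower, so f₂ = f₀ − Δf = 59200 − 839 = 58361 Hz.
Rearranging, u = v · (f₂ − f₀)/(f₂ + f₀) = 346 × -839/117561 ≈ -2.47 m/s.
So the insect is moving at 2.47 m/s away from the emitter.

2.47 m/s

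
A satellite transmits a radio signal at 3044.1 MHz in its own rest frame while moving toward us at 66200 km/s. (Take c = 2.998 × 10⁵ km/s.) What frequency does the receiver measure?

β = v/c = 66200/299800 = 0.2208.
Relativistic Doppler for frequency: f' = f₀ · √((1 + β)/(1 − β)).
f' = 3044.1 × √(1.2208/0.7792) = 3044.1 × 1.25171 ≈ 3810.3 MHz.

3810.3 MHz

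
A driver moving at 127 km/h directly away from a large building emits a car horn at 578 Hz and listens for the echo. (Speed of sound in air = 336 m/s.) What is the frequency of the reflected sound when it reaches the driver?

127 km/h = 35.28 m/s.
The large building receives the sound from a moving source: f₁ = f₀ · v/(v + v_e) = 578 × 336/371.28 ≈ 523 Hz.
On the return leg the driver is a moving observer: f₂ = f₁ · (v − v_e)/v = 523 × 300.72/336 ≈ 468 Hz.

468 Hz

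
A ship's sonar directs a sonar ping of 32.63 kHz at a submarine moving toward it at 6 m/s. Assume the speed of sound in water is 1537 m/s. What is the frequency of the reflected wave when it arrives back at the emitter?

At the submarine (a moving observer), f₁ = f₀ · (v + u)/v = 32.63 × 1543/1537 ≈ 32.8 kHz.
The reflection then acts as a moving source: f₂ = f₁ · v/(v − u) ≈ 32.9 kHz.

32.9 kHz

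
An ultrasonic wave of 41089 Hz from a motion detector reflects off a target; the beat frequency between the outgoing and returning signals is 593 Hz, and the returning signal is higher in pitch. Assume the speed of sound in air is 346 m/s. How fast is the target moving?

Double Doppler shift off a moving reflector: f₂ = f₀ · (v + u)/(v − u) (u > 0 toward emitter).
Returning signal is higher, so f₂ = f₀ + Δf = 41089 + 593 = 41682 Hz.
Rearranging, u = v · (f₂ − f₀)/(f₂ + f₀) = 346 × 593/82771 ≈ 2.48 m/s.
So the target is moving at 2.48 m/s toward the emitter.

2.48 m/s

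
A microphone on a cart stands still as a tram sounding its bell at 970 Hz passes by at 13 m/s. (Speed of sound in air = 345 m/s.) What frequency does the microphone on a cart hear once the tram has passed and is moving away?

935 Hz

Receding: f₂ = f · v/(v + v_s) = 970 × 345/358 ≈ 935 Hz.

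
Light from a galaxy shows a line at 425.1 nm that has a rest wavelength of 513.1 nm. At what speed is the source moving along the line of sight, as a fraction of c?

λ'/λ₀ = 0.8285 < 1 (blueshift), so the source is approaching.
λ'/λ₀ = √((1 − β)/(1 + β)) for an approaching source ⇒ β = (1 − r²)/(1 + r²) with r = λ'/λ₀.
β = (1 − 0.6864)/(1 + 0.6864) ≈ 0.186.

0.186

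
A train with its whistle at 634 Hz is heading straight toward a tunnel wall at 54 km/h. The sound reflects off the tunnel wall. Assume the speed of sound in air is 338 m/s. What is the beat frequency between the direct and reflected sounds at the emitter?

58.9 Hz

54 km/h = 15 m/s.
The tunnel wall receives the sound from a moving source: f₁ = f₀ · v/(v − v_e) = 634 × 338/323 ≈ 663.4 Hz.
On the return leg the train is a moving observer: f₂ = f₁ · (v + v_e)/v = 663.4 × 353/338 ≈ 692.9 Hz.
Beat against the emitted tone: |f₂ − f₀| = 2v_e·f₀/(v − v_e) = 2 × 15 × 634/323 ≈ 58.9 Hz.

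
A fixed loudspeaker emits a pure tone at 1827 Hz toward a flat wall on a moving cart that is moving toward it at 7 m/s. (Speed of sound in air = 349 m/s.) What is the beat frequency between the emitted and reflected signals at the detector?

75 Hz

The flat wall on a moving cart first receives the wave as a moving observer: f₁ = f₀ · (v + u)/v = 1827 × (349 + 7)/349 ≈ 1863.6 Hz.
On reflection it acts as a source moving toward the stationary detector: f₂ = f₁ · v/(v − u) = 1863.6 × 349/342 ≈ 1901.8 Hz.
Equivalently f₂ = f₀ · (v + u)/(v − u).
Beat frequency: |f₂ − f₀| = 2u·f₀/(v − u) = 2 × 7 × 1827/342 ≈ 75 Hz.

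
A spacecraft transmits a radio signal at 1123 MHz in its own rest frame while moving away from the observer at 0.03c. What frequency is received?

1089.8 MHz

Relativistic Doppler for frequency: f' = f₀ · √((1 − β)/(1 + β)).
f' = 1123 × √(0.9700/1.0300) = 1123 × 0.97044 ≈ 1089.8 MHz.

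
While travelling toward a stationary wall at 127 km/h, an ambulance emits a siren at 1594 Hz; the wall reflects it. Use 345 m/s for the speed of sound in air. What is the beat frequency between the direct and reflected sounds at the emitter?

363 Hz

127 km/h = 35.28 m/s.
The wall receives the sound from a moving source: f₁ = f₀ · v/(v − v_e) = 1594 × 345/309.72 ≈ 1776 Hz.
On the return leg the ambulance is a moving observer: f₂ = f₁ · (v + v_e)/v = 1776 × 380.28/345 ≈ 1957 Hz.
Equivalently f₂ = f₀ · (v + v_e)/(v − v_e).
Beat against the emitted tone: |f₂ − f₀| = 2v_e·f₀/(v − v_e) = 2 × 35.28 × 1594/309.72 ≈ 363 Hz.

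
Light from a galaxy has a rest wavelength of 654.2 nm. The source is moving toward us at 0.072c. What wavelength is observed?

608.7 nm

Relativistic Doppler for wavelength: λ' = λ₀ · √((1 − β)/(1 + β)).
λ' = 654.2 × √(0.9280/1.0720) = 654.2 × 0.93041 ≈ 608.7 nm.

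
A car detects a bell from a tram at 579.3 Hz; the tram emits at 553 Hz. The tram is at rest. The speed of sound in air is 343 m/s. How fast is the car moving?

16.3 m/s

f' > f, so the car is approaching.
f' = f · (v + v_o)/v ⇒ v_o = v · |f'/f − 1|.
v_o = 343 × |579.3/553 − 1| = 343 × 0.04756 ≈ 16.3 m/s.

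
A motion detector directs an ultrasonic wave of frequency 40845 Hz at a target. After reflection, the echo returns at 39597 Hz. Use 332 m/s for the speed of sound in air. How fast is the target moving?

Double Doppler shift off a moving reflector: f₂ = f₀ · (v + u)/(v − u) (u > 0 toward emitter).
Rearranging, u = v · (f₂ − f₀)/(f₂ + f₀) = 332 × -1248/80442 ≈ -5.2 m/s.
So the target is moving at 5.2 m/s away from the emitter.

5.2 m/s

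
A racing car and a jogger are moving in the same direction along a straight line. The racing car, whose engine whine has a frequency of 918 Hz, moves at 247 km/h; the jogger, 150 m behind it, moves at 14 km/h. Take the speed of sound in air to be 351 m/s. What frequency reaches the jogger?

776 Hz

247 km/h = 68.61 m/s; 14 km/h = 3.889 m/s.
The jogger is behind, so the racing car is moving away from it while the jogger is moving toward the racing car.
Both move, so f' = f · (v + v_o)/(v + v_s).
f' = 918 × (351 + 3.889)/(351 + 68.61) = 918 × 354.89/419.61 ≈ 776 Hz.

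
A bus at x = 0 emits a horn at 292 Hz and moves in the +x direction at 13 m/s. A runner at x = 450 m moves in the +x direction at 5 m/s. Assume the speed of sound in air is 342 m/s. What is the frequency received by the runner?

The observer lies on the +x side, so the source is heading toward the observer and the observer is heading away from the source.
With source approaching and observer receding, f' = f · (v − v_o)/(v − v_s).
f' = 292 × (342 − 5)/(342 − 13) = 292 × 337/329 ≈ 299 Hz.

299 Hz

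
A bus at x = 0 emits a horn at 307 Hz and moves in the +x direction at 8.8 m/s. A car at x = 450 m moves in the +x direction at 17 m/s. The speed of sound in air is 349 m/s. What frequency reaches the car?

300 Hz

The observer lies on the +x side, so the source is heading toward the observer and the observer is heading away from the source.
Both move, so f' = f · (v − v_o)/(v − v_s).
f' = 307 × (349 − 17)/(349 − 8.8) = 307 × 332/340.2 ≈ 300 Hz.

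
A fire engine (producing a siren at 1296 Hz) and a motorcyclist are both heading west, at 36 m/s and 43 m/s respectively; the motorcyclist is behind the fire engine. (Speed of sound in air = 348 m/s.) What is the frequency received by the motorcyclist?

The motorcyclist is behind, so the fire engine is moving away from it while the motorcyclist is moving toward the fire engine.
Both move, so f' = f · (v + v_o)/(v + v_s).
f' = 1296 × (348 + 43)/(348 + 36) = 1296 × 391/384 ≈ 1320 Hz.

1320 Hz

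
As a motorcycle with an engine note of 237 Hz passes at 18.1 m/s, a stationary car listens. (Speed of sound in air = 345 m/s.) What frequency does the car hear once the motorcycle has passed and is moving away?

Receding: f₂ = f · v/(v + v_s) = 237 × 345/363.1 ≈ 225 Hz.

225 Hz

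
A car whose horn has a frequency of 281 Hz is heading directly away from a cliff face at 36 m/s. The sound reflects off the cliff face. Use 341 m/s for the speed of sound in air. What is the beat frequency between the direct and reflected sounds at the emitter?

53.7 Hz

The cliff face receives the sound from a moving source: f₁ = f₀ · v/(v + v_e) = 281 × 341/377 ≈ 254.2 Hz.
On the return leg the car is a moving observer: f₂ = f₁ · (v − v_e)/v = 254.2 × 305/341 ≈ 227.3 Hz.
Equivalently f₂ = f₀ · (v − v_e)/(v + v_e).
Beat against the emitted tone: |f₂ − f₀| = 2v_e·f₀/(v + v_e) = 2 × 36 × 281/377 ≈ 53.7 Hz.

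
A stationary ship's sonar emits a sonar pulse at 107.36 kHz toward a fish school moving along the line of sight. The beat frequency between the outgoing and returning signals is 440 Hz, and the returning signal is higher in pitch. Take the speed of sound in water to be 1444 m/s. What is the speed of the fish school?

Double Doppler shift off a moving reflector: f₂ = f₀ · (v + u)/(v − u) (u > 0 toward emitter).
Returning signal is higher, so f₂ = f₀ + Δf = 107360 + 440 = 107800 Hz.
Rearranging, u = v · (f₂ − f₀)/(f₂ + f₀) = 1444 × 440/215160 ≈ 2.95 m/s.
So the fish school is moving at 2.95 m/s toward the emitter.

2.95 m/s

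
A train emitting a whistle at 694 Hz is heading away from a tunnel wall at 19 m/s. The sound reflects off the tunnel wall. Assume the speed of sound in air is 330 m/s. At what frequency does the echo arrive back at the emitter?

The tunnel wall receives the sound from a moving source: f₁ = f₀ · v/(v + v_e) = 694 × 330/349 ≈ 656 Hz.
On the return leg the train is a moving observer: f₂ = f₁ · (v − v_e)/v = 656 × 311/330 ≈ 618 Hz.
Equivalently f₂ = f₀ · (v − v_e)/(v + v_e).

618 Hz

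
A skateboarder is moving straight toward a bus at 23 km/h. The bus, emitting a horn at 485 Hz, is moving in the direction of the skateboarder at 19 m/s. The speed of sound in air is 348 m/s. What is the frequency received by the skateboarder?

522 Hz

23 km/h = 6.389 m/s.
Both move, so f' = f · (v + v_o)/(v − v_s).
f' = 485 × (348 + 6.389)/(348 − 19) = 485 × 354.39/329 ≈ 522 Hz.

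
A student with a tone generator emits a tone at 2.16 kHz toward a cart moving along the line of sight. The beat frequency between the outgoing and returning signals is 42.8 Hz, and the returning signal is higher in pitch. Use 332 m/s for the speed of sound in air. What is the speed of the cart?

3.3 m/s

Double Doppler shift off a moving reflector: f₂ = f₀ · (v + u)/(v − u) (u > 0 toward emitter).
Returning signal is higher, so f₂ = f₀ + Δf = 2160 + 42.8 = 2202.8 Hz.
Rearranging, u = v · (f₂ − f₀)/(f₂ + f₀) = 332 × 42.8/4362.8 ≈ 3.3 m/s.
So the cart is moving at 3.3 m/s toward the emitter.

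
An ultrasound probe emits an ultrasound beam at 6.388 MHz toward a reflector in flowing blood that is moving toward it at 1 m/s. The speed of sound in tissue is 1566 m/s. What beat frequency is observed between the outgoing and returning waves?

The reflector in flowing blood first receives the wave as a moving observer: f₁ = f₀ · (v + u)/v = 6.388 × (1566 + 1)/1566 ≈ 6.39208 MHz.
The reflection then acts as a moving source: f₂ = f₁ · v/(v − u) ≈ 6.39616 MHz.
Equivalently f₂ = f₀ · (v + u)/(v − u).
Beat frequency (with f₀ = 6388000 Hz): |f₂ − f₀| = 2u·f₀/(v − u) = 2 × 1 × 6388000/1565 ≈ 8164 Hz.

8164 Hz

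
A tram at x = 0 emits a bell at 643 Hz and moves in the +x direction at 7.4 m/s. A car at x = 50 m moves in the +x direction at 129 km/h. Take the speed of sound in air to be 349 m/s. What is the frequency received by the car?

589 Hz

129 km/h = 35.83 m/s.
The observer lies on the +x side, so the source is heading toward the observer and the observer is heading away from the source.
Both move, so f' = f · (v − v_o)/(v − v_s).
f' = 643 × (349 − 35.83)/(349 − 7.4) = 643 × 313.17/341.6 ≈ 589 Hz.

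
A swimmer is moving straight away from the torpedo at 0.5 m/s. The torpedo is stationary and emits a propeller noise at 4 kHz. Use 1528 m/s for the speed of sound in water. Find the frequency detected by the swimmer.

4.00 kHz

Moving observer, stationary source: f' = f · (v − v_o)/v.
f' = 4 × (1528 − 0.5)/1528 = 4 × 1527.5/1528 ≈ 4.00 kHz.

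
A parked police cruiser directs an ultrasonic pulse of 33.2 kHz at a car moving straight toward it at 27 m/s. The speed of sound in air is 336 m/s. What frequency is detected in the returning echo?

At the car (a moving observer), f₁ = f₀ · (v + u)/v = 33.2 × 363/336 ≈ 35.9 kHz.
The reflection then acts as a moving source: f₂ = f₁ · v/(v − u) ≈ 39.0 kHz.
Equivalently f₂ = f₀ · (v + u)/(v − u).

39.0 kHz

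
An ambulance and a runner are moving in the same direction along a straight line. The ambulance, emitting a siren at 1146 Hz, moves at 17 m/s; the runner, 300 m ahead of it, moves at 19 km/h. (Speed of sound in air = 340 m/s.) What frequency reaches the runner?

19 km/h = 5.278 m/s.
The runner is ahead, so the ambulance is moving toward it while the runner is moving away from the ambulance.
With source approaching and observer receding, f' = f · (v − v_o)/(v − v_s).
f' = 1146 × (340 − 5.278)/(340 − 17) = 1146 × 334.72/323 ≈ 1188 Hz.

1188 Hz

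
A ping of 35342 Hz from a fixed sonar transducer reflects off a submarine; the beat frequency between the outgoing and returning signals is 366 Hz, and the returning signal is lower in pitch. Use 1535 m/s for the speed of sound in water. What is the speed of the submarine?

8.0 m/s

Double Doppler shift off a moving reflector: f₂ = f₀ · (v + u)/(v − u) (u > 0 toward emitter).
Returning signal is lower, so f₂ = f₀ − Δf = 35342 − 366 = 34976 Hz.
Rearranging, u = v · (f₂ − f₀)/(f₂ + f₀) = 1535 × -366/70318 ≈ -8.0 m/s.
So the submarine is moving at 8.0 m/s away from the emitter.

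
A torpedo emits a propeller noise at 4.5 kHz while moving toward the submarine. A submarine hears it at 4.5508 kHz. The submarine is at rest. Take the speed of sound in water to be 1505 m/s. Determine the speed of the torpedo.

16.8 m/s

f' = f · v/(v − v_s) ⇒ v_s = v · |1 − f/f'|.
v_s = 1505 × |1 − 4.5/4.5508| = 1505 × 0.01116 ≈ 16.8 m/s.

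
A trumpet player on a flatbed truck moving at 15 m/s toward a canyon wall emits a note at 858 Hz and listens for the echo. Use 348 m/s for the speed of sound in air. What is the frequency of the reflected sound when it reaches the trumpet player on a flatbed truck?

The canyon wall receives the sound from a moving source: f₁ = f₀ · v/(v − v_e) = 858 × 348/333 ≈ 897 Hz.
On the return leg the trumpet player on a flatbed truck is a moving observer: f₂ = f₁ · (v + v_e)/v = 897 × 363/348 ≈ 935 Hz.

935 Hz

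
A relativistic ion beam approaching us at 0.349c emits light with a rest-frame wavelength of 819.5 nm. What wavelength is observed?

Relativistic Doppler for wavelength: λ' = λ₀ · √((1 − β)/(1 + β)).
λ' = 819.5 × √(0.6510/1.3490) = 819.5 × 0.69468 ≈ 569.3 nm.

569.3 nm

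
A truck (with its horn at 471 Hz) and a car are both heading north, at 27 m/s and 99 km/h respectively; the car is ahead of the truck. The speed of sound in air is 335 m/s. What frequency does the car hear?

470 Hz

99 km/h = 27.5 m/s.
The car is ahead, so the truck is moving toward it while the car is moving away from the truck.
Both move, so f' = f · (v − v_o)/(v − v_s).
f' = 471 × (335 − 27.5)/(335 − 27) = 471 × 307.5/308 ≈ 470 Hz.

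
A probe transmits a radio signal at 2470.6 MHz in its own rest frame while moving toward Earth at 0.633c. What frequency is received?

5211.5 MHz

Relativistic Doppler for frequency: f' = f₀ · √((1 + β)/(1 − β)).
f' = 2470.6 × √(1.6330/0.3670) = 2470.6 × 2.10941 ≈ 5211.5 MHz.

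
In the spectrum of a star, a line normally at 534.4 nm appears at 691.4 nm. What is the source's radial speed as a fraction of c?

0.252c

λ'/λ₀ = 1.2938 > 1 (redshift), so the source is receding.
λ'/λ₀ = √((1 + β)/(1 − β)) for a receding source ⇒ β = (r² − 1)/(r² + 1) with r = λ'/λ₀.
β = (1.6739 − 1)/(1.6739 + 1) ≈ 0.252.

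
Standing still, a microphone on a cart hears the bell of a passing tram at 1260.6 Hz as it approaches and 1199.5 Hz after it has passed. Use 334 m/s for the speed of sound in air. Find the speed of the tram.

8.3 m/s

f₁/f₂ = (v + v_s)/(v − v_s), so v_s = v · (f₁ − f₂)/(f₁ + f₂).
v_s = 334 × (1260.6 − 1199.5)/(1260.6 + 1199.5) = 334 × 61.1/2460.1 ≈ 8.3 m/s.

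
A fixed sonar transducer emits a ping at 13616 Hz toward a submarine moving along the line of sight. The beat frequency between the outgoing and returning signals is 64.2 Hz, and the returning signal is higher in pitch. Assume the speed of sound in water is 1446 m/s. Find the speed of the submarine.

Double Doppler shift off a moving reflector: f₂ = f₀ · (v + u)/(v − u) (u > 0 toward emitter).
Returning signal is higher, so f₂ = f₀ + Δf = 13616 + 64.2 = 13680.2 Hz.
Rearranging, u = v · (f₂ − f₀)/(f₂ + f₀) = 1446 × 64.2/27296.2 ≈ 3.4 m/s.
So the submarine is moving at 3.4 m/s toward the emitter.

3.4 m/s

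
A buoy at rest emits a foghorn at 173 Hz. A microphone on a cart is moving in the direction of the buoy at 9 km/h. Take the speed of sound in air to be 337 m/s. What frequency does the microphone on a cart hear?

9 km/h = 2.5 m/s.
Moving observer, stationary source: f' = f · (v + v_o)/v.
f' = 173 × (337 + 2.5)/337 = 173 × 339.5/337 ≈ 174 Hz.

174 Hz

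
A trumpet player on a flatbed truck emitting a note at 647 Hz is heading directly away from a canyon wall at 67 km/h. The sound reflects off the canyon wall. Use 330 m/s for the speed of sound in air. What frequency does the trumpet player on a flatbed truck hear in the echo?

578 Hz

67 km/h = 18.61 m/s.
The canyon wall receives the sound from a moving source: f₁ = f₀ · v/(v + v_e) = 647 × 330/348.61 ≈ 612 Hz.
On the return leg the trumpet player on a flatbed truck is a moving observer: f₂ = f₁ · (v − v_e)/v = 612 × 311.39/330 ≈ 578 Hz.
Equivalently f₂ = f₀ · (v − v_e)/(v + v_e).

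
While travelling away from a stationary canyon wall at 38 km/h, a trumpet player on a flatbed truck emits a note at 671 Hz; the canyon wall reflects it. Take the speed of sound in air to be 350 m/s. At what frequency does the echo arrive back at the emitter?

38 km/h = 10.56 m/s.
The canyon wall receives the sound from a moving source: f₁ = f₀ · v/(v + v_e) = 671 × 350/360.56 ≈ 651 Hz.
On the return leg the trumpet player on a flatbed truck is a moving observer: f₂ = f₁ · (v − v_e)/v = 651 × 339.44/350 ≈ 632 Hz.
Equivalently f₂ = f₀ · (v − v_e)/(v + v_e).

632 Hz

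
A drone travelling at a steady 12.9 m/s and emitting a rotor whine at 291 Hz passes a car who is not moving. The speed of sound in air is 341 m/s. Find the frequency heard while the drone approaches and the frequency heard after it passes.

Approaching: f₁ = f · v/(v − v_s) = 291 × 341/328.1 ≈ 302 Hz.
Receding: f₂ = f · v/(v + v_s) = 291 × 341/353.9 ≈ 280 Hz.

302 Hz approaching; 280 Hz receding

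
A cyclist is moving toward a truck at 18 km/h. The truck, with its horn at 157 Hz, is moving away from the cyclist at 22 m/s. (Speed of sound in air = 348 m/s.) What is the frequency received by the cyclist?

150 Hz

18 km/h = 5 m/s.
With source receding and observer approaching, f' = f · (v + v_o)/(v + v_s).
f' = 157 × (348 + 5)/(348 + 22) = 157 × 353/370 ≈ 150 Hz.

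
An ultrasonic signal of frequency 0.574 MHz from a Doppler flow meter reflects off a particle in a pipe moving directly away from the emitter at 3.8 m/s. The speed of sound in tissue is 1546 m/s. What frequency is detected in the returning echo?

0.5712 MHz

At the particle in a pipe (a moving observer), f₁ = f₀ · (v − u)/v = 0.574 × 1542.2/1546 ≈ 0.5726 MHz.
On reflection it acts as a source moving away from the stationary detector: f₂ = f₁ · v/(v + u) = 0.5726 × 1546/1549.8 ≈ 0.5712 MHz.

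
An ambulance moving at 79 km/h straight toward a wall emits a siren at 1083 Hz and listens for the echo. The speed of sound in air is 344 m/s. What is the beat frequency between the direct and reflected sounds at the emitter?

148 Hz

79 km/h = 21.94 m/s.
The wall receives the sound from a moving source: f₁ = f₀ · v/(v − v_e) = 1083 × 344/322.06 ≈ 1156.8 Hz.
On the return leg the ambulance is a moving observer: f₂ = f₁ · (v + v_e)/v = 1156.8 × 365.94/344 ≈ 1230.6 Hz.
Beat against the emitted tone: |f₂ − f₀| = 2v_e·f₀/(v − v_e) = 2 × 21.94 × 1083/322.06 ≈ 148 Hz.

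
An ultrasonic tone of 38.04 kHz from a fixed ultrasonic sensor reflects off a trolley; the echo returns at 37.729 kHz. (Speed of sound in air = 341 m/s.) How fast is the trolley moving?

Double Doppler shift off a moving reflector: f₂ = f₀ · (v + u)/(v − u) (u > 0 toward emitter).
Rearranging, u = v · (f₂ − f₀)/(f₂ + f₀) = 341 × -0.311/75.769 ≈ -1.40 m/s.
So the trolley is moving at 1.40 m/s away from the emitter.

1.40 m/s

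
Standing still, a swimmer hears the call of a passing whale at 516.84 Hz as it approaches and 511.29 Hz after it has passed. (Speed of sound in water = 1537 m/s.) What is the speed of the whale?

f₁/f₂ = (v + v_s)/(v − v_s), so v_s = v · (f₁ − f₂)/(f₁ + f₂).
v_s = 1537 × (516.84 − 511.29)/(516.84 + 511.29) = 1537 × 5.55/1028.13 ≈ 8.3 m/s.

8.3 m/s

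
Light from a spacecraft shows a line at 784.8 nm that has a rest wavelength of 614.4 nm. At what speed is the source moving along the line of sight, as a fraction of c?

0.240c

λ'/λ₀ = 1.2773 > 1 (redshift), so the source is receding.
λ'/λ₀ = √((1 + β)/(1 − β)) for a receding source ⇒ β = (r² − 1)/(r² + 1) with r = λ'/λ₀.
β = (1.6316 − 1)/(1.6316 + 1) ≈ 0.240.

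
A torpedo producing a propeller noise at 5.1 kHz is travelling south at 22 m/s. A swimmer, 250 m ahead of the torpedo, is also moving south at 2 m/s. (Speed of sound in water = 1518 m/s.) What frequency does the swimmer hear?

The swimmer is ahead, so the torpedo is moving toward it while the swimmer is moving away from the torpedo.
General Doppler shift: f' = f · (v − v_o)/(v − v_s).
f' = 5.1 × (1518 − 2)/(1518 − 22) = 5.1 × 1516/1496 ≈ 5.17 kHz.

5.17 kHz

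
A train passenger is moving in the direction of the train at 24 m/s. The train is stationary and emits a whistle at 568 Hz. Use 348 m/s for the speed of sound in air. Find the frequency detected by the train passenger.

607 Hz

Only the observer moves, toward the source, so f' = f · (v + v_o)/v.
f' = 568 × (348 + 24)/348 = 568 × 372/348 ≈ 607 Hz.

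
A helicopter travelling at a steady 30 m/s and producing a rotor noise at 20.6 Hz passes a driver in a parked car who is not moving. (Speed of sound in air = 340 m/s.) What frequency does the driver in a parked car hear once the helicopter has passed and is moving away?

Receding: f₂ = f · v/(v + v_s) = 20.6 × 340/370 ≈ 18.9 Hz.

18.9 Hz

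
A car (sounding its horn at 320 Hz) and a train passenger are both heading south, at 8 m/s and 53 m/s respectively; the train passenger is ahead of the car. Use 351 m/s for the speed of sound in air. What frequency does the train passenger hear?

The train passenger is ahead, so the car is moving toward it while the train passenger is moving away from the car.
With source approaching and observer receding, f' = f · (v − v_o)/(v − v_s).
f' = 320 × (351 − 53)/(351 − 8) = 320 × 298/343 ≈ 278 Hz.

278 Hz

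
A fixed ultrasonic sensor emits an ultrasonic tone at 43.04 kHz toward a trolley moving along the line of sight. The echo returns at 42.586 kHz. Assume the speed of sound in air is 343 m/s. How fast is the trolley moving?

Double Doppler shift off a moving reflector: f₂ = f₀ · (v + u)/(v − u) (u > 0 toward emitter).
Rearranging, u = v · (f₂ − f₀)/(f₂ + f₀) = 343 × -0.454/85.626 ≈ -1.82 m/s.
So the trolley is moving at 1.82 m/s away from the emitter.

1.82 m/s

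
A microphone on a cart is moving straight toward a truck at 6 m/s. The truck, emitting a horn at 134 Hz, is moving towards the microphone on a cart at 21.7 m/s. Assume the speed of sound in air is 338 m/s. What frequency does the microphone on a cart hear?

General Doppler shift: f' = f · (v + v_o)/(v − v_s).
f' = 134 × (338 + 6)/(338 − 21.7) = 134 × 344/316.3 ≈ 146 Hz.

146 Hz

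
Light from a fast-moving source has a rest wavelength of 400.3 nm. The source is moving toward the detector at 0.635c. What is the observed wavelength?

Relativistic Doppler for wavelength: λ' = λ₀ · √((1 − β)/(1 + β)).
λ' = 400.3 × √(0.3650/1.6350) = 400.3 × 0.47248 ≈ 189.1 nm.

189.1 nm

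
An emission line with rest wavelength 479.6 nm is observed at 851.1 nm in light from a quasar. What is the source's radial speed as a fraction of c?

λ'/λ₀ = 1.7746 > 1 (redshift), so the source is receding.
λ'/λ₀ = √((1 + β)/(1 − β)) for a receding source ⇒ β = (r² − 1)/(r² + 1) with r = λ'/λ₀.
β = (3.1492 − 1)/(3.1492 + 1) ≈ 0.518.

0.518c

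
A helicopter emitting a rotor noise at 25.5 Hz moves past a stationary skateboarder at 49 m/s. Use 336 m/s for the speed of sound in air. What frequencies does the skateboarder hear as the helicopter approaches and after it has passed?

29.9 Hz approaching; 22.3 Hz receding

Approaching: f₁ = f · v/(v − v_s) = 25.5 × 336/287 ≈ 29.9 Hz.
Receding: f₂ = f · v/(v + v_s) = 25.5 × 336/385 ≈ 22.3 Hz.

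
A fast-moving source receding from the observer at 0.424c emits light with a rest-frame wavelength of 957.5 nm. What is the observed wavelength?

1505.5 nm

Relativistic Doppler for wavelength: λ' = λ₀ · √((1 + β)/(1 − β)).
λ' = 957.5 × √(1.4240/0.5760) = 957.5 × 1.57233 ≈ 1505.5 nm.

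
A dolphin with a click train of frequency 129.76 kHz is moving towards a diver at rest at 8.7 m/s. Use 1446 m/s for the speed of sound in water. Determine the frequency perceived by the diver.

Only the source moves, toward the listener, so f' = f · v/(v − v_s).
f' = 129.76 × 1446/(1446 − 8.7) = 129.76 × 1446/1437 ≈ 130.5 kHz.

130.5 kHz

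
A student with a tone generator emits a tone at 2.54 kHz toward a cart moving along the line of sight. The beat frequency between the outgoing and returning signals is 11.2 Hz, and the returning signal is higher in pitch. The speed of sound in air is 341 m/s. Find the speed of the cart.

0.75 m/s

Double Doppler shift off a moving reflector: f₂ = f₀ · (v + u)/(v − u) (u > 0 toward emitter).
Returning signal is higher, so f₂ = f₀ + Δf = 2540 + 11.2 = 2551.2 Hz.
Rearranging, u = v · (f₂ − f₀)/(f₂ + f₀) = 341 × 11.2/5091.2 ≈ 0.75 m/s.
So the cart is moving at 0.75 m/s toward the emitter.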